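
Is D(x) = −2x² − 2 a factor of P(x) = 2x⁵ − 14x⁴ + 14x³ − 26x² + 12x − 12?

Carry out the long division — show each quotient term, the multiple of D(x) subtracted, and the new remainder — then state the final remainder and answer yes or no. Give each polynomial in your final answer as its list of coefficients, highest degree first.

R = [0], so D(x) is a factor of P(x). yes

Step 1: lead(2x⁵ − 14x⁴ + 14x³ − 26x² + 12x − 12) ÷ lead(D) = 2x⁵ ÷ −2x² = −x³. Subtract (−x³)·D = 2x⁵ + 2x³. Remainder: −14x⁴ + 12x³ − 26x² + 12x − 12.
Step 2: lead(−14x⁴ + 12x³ − 26x² + 12x − 12) ÷ lead(D) = −14x⁴ ÷ −2x² = 7x². Subtract (7x²)·D = −14x⁴ − 14x². Remainder: 12x³ − 12x² + 12x − 12.
Step 3: lead(12x³ − 12x² + 12x − 12) ÷ lead(D) = 12x³ ÷ −2x² = −6x. Subtract (−6x)·D = 12x³ + 12x. Remainder: −12x² − 12.
Step 4: lead(−12x² − 12) ÷ lead(D) = −12x² ÷ −2x² = 6. Subtract (6)·D = −12x² − 12. Remainder: 0.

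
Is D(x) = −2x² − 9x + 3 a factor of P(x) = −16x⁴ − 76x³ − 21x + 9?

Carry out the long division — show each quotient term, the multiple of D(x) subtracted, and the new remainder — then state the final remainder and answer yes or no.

R(x) = 0, so D(x) is a factor of P(x). yes

Step 1: lead(−16x⁴ − 76x³ − 21x + 9) ÷ lead(D) = −16x⁴ ÷ −2x² = 8x². Subtract (8x²)·D = −16x⁴ − 72x³ + 24x². Remainder: −4x³ − 24x² − 21x + 9.
Step 2: lead(−4x³ − 24x² − 21x + 9) ÷ lead(D) = −4x³ ÷ −2x² = 2x. Subtract (2x)·D = −4x³ − 18x² + 6x. Remainder: −6x² − 27x + 9.
Step 3: lead(−6x² − 27x + 9) ÷ lead(D) = −6x² ÷ −2x² = 3. Subtract (3)·D = −6x² − 27x + 9. Remainder: 0.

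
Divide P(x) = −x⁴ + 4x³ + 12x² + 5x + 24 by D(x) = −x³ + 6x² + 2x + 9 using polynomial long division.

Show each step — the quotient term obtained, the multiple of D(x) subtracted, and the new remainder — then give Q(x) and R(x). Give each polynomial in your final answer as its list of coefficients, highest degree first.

Q = [1, 2]; R = [-2, -8, 6]

Step 1: lead(−x⁴ + 4x³ + 12x² + 5x + 24) ÷ lead(D) = −x⁴ ÷ −x³ = x. Subtract (x)·D = −x⁴ + 6x³ + 2x² + 9x. Remainder: −2x³ + 10x² − 4x + 24.
Step 2: lead(−2x³ + 10x² − 4x + 24) ÷ lead(D) = −2x³ ÷ −x³ = 2. Subtract (2)·D = −2x³ + 12x² + 4x + 18. Remainder: −2x² − 8x + 6.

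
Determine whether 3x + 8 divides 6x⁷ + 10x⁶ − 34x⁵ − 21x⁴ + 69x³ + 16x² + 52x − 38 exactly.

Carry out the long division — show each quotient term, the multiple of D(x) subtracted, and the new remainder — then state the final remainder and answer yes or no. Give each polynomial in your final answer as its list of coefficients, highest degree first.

Step 1: lead(6x⁷ + 10x⁶ − 34x⁵ − 21x⁴ + 69x³ + 16x² + 52x − 38) ÷ lead(D) = 6x⁷ ÷ 3x = 2x⁶. Subtract (2x⁶)·D = 6x⁷ + 16x⁶. Remainder: −6x⁶ − 34x⁵ − 21x⁴ + 69x³ + 16x² + 52x − 38.
Step 2: lead(−6x⁶ − 34x⁵ − 21x⁴ + 69x³ + 16x² + 52x − 38) ÷ lead(D) = −6x⁶ ÷ 3x = −2x⁵. Subtract (−2x⁵)·D = −6x⁶ − 16x⁵. Remainder: −18x⁵ − 21x⁴ + 69x³ + 16x² + 52x − 38.
Step 3: lead(−18x⁵ − 21x⁴ + 69x³ + 16x² + 52x − 38) ÷ lead(D) = −18x⁵ ÷ 3x = −6x⁴. Subtract (−6x⁴)·D = −18x⁵ − 48x⁴. Remainder: 27x⁴ + 69x³ + 16x² + 52x − 38.
Step 4: lead(27x⁴ + 69x³ + 16x² + 52x − 38) ÷ lead(D) = 27x⁴ ÷ 3x = 9x³. Subtract (9x³)·D = 27x⁴ + 72x³. Remainder: −3x³ + 16x² + 52x − 38.
Step 5: lead(−3x³ + 16x² + 52x − 38) ÷ lead(D) = −3x³ ÷ 3x = −x². Subtract (−x²)·D = −3x³ − 8x². Remainder: 24x² + 52x − 38.
Step 6: lead(24x² + 52x − 38) ÷ lead(D) = 24x² ÷ 3x = 8x. Subtract (8x)·D = 24x² + 64x. Remainder: −12x − 38.
Step 7: lead(−12x − 38) ÷ lead(D) = −12x ÷ 3x = −4. Subtract (−4)·D = −12x − 32. Remainder: −6.

R = [-6], so D(x) is not a factor of P(x). no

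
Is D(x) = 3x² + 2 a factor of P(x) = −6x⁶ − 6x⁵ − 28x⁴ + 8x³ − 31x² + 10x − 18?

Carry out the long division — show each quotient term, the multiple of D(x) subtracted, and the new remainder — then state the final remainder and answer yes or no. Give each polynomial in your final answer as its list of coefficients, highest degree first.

Step 1: lead(−6x⁶ − 6x⁵ − 28x⁴ + 8x³ − 31x² + 10x − 18) ÷ lead(D) = −6x⁶ ÷ 3x² = −2x⁴. Subtract (−2x⁴)·D = −6x⁶ − 4x⁴. Remainder: −6x⁵ − 24x⁴ + 8x³ − 31x² + 10x − 18.
Step 2: lead(−6x⁵ − 24x⁴ + 8x³ − 31x² + 10x − 18) ÷ lead(D) = −6x⁵ ÷ 3x² = −2x³. Subtract (−2x³)·D = −6x⁵ − 4x³. Remainder: −24x⁴ + 12x³ − 31x² + 10x − 18.
Step 3: lead(−24x⁴ + 12x³ − 31x² + 10x − 18) ÷ lead(D) = −24x⁴ ÷ 3x² = −8x². Subtract (−8x²)·D = −24x⁴ − 16x². Remainder: 12x³ − 15x² + 10x − 18.
Step 4: lead(12x³ − 15x² + 10x − 18) ÷ lead(D) = 12x³ ÷ 3x² = 4x. Subtract (4x)·D = 12x³ + 8x. Remainder: −15x² + 2x − 18.
Step 5: lead(−15x² + 2x − 18) ÷ lead(D) = −15x² ÷ 3x² = −5. Subtract (−5)·D = −15x² − 10. Remainder: 2x − 8.

R = [2, -8], so D(x) is not a factor of P(x). no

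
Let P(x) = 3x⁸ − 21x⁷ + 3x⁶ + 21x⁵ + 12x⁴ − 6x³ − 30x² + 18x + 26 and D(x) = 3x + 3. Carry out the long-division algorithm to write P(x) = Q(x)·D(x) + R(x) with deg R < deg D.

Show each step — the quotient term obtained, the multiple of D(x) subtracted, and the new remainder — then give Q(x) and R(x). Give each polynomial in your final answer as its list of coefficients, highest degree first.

Q = [1, -8, 9, -2, 6, -8, -2, 8]; R = [2]

Step 1: lead(3x⁸ − 21x⁷ + 3x⁶ + 21x⁵ + 12x⁴ − 6x³ − 30x² + 18x + 26) ÷ lead(D) = 3x⁸ ÷ 3x = x⁷. Subtract (x⁷)·D = 3x⁸ + 3x⁷. Remainder: −24x⁷ + 3x⁶ + 21x⁵ + 12x⁴ − 6x³ − 30x² + 18x + 26.
Step 2: lead(−24x⁷ + 3x⁶ + 21x⁵ + 12x⁴ − 6x³ − 30x² + 18x + 26) ÷ lead(D) = −24x⁷ ÷ 3x = −8x⁶. Subtract (−8x⁶)·D = −24x⁷ − 24x⁶. Remainder: 27x⁶ + 21x⁵ + 12x⁴ − 6x³ − 30x² + 18x + 26.
Step 3: lead(27x⁶ + 21x⁵ + 12x⁴ − 6x³ − 30x² + 18x + 26) ÷ lead(D) = 27x⁶ ÷ 3x = 9x⁵. Subtract (9x⁵)·D = 27x⁶ + 27x⁵. Remainder: −6x⁵ + 12x⁴ − 6x³ − 30x² + 18x + 26.
Step 4: lead(−6x⁵ + 12x⁴ − 6x³ − 30x² + 18x + 26) ÷ lead(D) = −6x⁵ ÷ 3x = −2x⁴. Subtract (−2x⁴)·D = −6x⁵ − 6x⁴. Remainder: 18x⁴ − 6x³ − 30x² + 18x + 26.
Step 5: lead(18x⁴ − 6x³ − 30x² + 18x + 26) ÷ lead(D) = 18x⁴ ÷ 3x = 6x³. Subtract (6x³)·D = 18x⁴ + 18x³. Remainder: −24x³ − 30x² + 18x + 26.
Step 6: lead(−24x³ − 30x² + 18x + 26) ÷ lead(D) = −24x³ ÷ 3x = −8x². Subtract (−8x²)·D = −24x³ − 24x². Remainder: −6x² + 18x + 26.
Step 7: lead(−6x² + 18x + 26) ÷ lead(D) = −6x² ÷ 3x = −2x. Subtract (−2x)·D = −6x² − 6x. Remainder: 24x + 26.
Step 8: lead(24x + 26) ÷ lead(D) = 24x ÷ 3x = 8. Subtract (8)·D = 24x + 24. Remainder: 2.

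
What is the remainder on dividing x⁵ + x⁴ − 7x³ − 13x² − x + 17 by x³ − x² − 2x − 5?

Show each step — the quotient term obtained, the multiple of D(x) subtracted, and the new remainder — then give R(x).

R(x) = −7x² + 3x + 2

Step 1: lead(x⁵ + x⁴ − 7x³ − 13x² − x + 17) ÷ lead(D) = x⁵ ÷ x³ = x². Subtract (x²)·D = x⁵ − x⁴ − 2x³ − 5x². Remainder: 2x⁴ − 5x³ − 8x² − x + 17.
Step 2: lead(2x⁴ − 5x³ − 8x² − x + 17) ÷ lead(D) = 2x⁴ ÷ x³ = 2x. Subtract (2x)·D = 2x⁴ − 2x³ − 4x² − 10x. Remainder: −3x³ − 4x² + 9x + 17.
Step 3: lead(−3x³ − 4x² + 9x + 17) ÷ lead(D) = −3x³ ÷ x³ = −3. Subtract (−3)·D = −3x³ + 3x² + 6x + 15. Remainder: −7x² + 3x + 2.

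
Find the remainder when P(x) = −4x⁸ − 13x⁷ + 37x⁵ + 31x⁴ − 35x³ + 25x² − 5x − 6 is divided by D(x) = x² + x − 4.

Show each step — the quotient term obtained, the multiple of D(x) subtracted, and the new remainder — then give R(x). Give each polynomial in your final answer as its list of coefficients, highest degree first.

Step 1: lead(−4x⁸ − 13x⁷ + 37x⁵ + 31x⁴ − 35x³ + 25x² − 5x − 6) ÷ lead(D) = −4x⁸ ÷ x² = −4x⁶. Subtract (−4x⁶)·D = −4x⁸ − 4x⁷ + 16x⁶. Remainder: −9x⁷ − 16x⁶ + 37x⁵ + 31x⁴ − 35x³ + 25x² − 5x − 6.
Step 2: lead(−9x⁷ − 16x⁶ + 37x⁵ + 31x⁴ − 35x³ + 25x² − 5x − 6) ÷ lead(D) = −9x⁷ ÷ x² = −9x⁵. Subtract (−9x⁵)·D = −9x⁷ − 9x⁶ + 36x⁵. Remainder: −7x⁶ + x⁵ + 31x⁴ − 35x³ + 25x² − 5x − 6.
Step 3: lead(−7x⁶ + x⁵ + 31x⁴ − 35x³ + 25x² − 5x − 6) ÷ lead(D) = −7x⁶ ÷ x² = −7x⁴. Subtract (−7x⁴)·D = −7x⁶ − 7x⁵ + 28x⁴. Remainder: 8x⁵ + 3x⁴ − 35x³ + 25x² − 5x − 6.
Step 4: lead(8x⁵ + 3x⁴ − 35x³ + 25x² − 5x − 6) ÷ lead(D) = 8x⁵ ÷ x² = 8x³. Subtract (8x³)·D = 8x⁵ + 8x⁴ − 32x³. Remainder: −5x⁴ − 3x³ + 25x² − 5x − 6.
Step 5: lead(−5x⁴ − 3x³ + 25x² − 5x − 6) ÷ lead(D) = −5x⁴ ÷ x² = −5x². Subtract (−5x²)·D = −5x⁴ − 5x³ + 20x². Remainder: 2x³ + 5x² − 5x − 6.
Step 6: lead(2x³ + 5x² − 5x − 6) ÷ lead(D) = 2x³ ÷ x² = 2x. Subtract (2x)·D = 2x³ + 2x² − 8x. Remainder: 3x² + 3x − 6.
Step 7: lead(3x² + 3x − 6) ÷ lead(D) = 3x² ÷ x² = 3. Subtract (3)·D = 3x² + 3x − 12. Remainder: 6.

R = [6]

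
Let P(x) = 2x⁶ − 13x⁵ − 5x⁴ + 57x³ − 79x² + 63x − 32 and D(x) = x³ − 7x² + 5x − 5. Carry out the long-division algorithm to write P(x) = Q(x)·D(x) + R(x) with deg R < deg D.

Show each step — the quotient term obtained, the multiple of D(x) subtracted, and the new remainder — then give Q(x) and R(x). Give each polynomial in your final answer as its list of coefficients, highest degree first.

Q = [2, 1, -8, 6]; R = [8, -7, -2]

Step 1: lead(2x⁶ − 13x⁵ − 5x⁴ + 57x³ − 79x² + 63x − 32) ÷ lead(D) = 2x⁶ ÷ x³ = 2x³. Subtract (2x³)·D = 2x⁶ − 14x⁵ + 10x⁴ − 10x³. Remainder: x⁵ − 15x⁴ + 67x³ − 79x² + 63x − 32.
Step 2: lead(x⁵ − 15x⁴ + 67x³ − 79x² + 63x − 32) ÷ lead(D) = x⁵ ÷ x³ = x². Subtract (x²)·D = x⁵ − 7x⁴ + 5x³ − 5x². Remainder: −8x⁴ + 62x³ − 74x² + 63x − 32.
Step 3: lead(−8x⁴ + 62x³ − 74x² + 63x − 32) ÷ lead(D) = −8x⁴ ÷ x³ = −8x. Subtract (−8x)·D = −8x⁴ + 56x³ − 40x² + 40x. Remainder: 6x³ − 34x² + 23x − 32.
Step 4: lead(6x³ − 34x² + 23x − 32) ÷ lead(D) = 6x³ ÷ x³ = 6. Subtract (6)·D = 6x³ − 42x² + 30x − 30. Remainder: 8x² − 7x − 2.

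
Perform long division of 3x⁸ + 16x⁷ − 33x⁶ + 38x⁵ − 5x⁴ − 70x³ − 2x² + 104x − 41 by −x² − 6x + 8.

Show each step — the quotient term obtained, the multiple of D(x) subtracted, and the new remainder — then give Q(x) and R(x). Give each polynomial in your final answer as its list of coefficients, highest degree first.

Step 1: lead(3x⁸ + 16x⁷ − 33x⁶ + 38x⁵ − 5x⁴ − 70x³ − 2x² + 104x − 41) ÷ lead(D) = 3x⁸ ÷ −x² = −3x⁶. Subtract (−3x⁶)·D = 3x⁸ + 18x⁷ − 24x⁶. Remainder: −2x⁷ − 9x⁶ + 38x⁵ − 5x⁴ − 70x³ − 2x² + 104x − 41.
Step 2: lead(−2x⁷ − 9x⁶ + 38x⁵ − 5x⁴ − 70x³ − 2x² + 104x − 41) ÷ lead(D) = −2x⁷ ÷ −x² = 2x⁵. Subtract (2x⁵)·D = −2x⁷ − 12x⁶ + 16x⁵. Remainder: 3x⁶ + 22x⁵ − 5x⁴ − 70x³ − 2x² + 104x − 41.
Step 3: lead(3x⁶ + 22x⁵ − 5x⁴ − 70x³ − 2x² + 104x − 41) ÷ lead(D) = 3x⁶ ÷ −x² = −3x⁴. Subtract (−3x⁴)·D = 3x⁶ + 18x⁵ − 24x⁴. Remainder: 4x⁵ + 19x⁴ − 70x³ − 2x² + 104x − 41.
Step 4: lead(4x⁵ + 19x⁴ − 70x³ − 2x² + 104x − 41) ÷ lead(D) = 4x⁵ ÷ −x² = −4x³. Subtract (−4x³)·D = 4x⁵ + 24x⁴ − 32x³. Remainder: −5x⁴ − 38x³ − 2x² + 104x − 41.
Step 5: lead(−5x⁴ − 38x³ − 2x² + 104x − 41) ÷ lead(D) = −5x⁴ ÷ −x² = 5x². Subtract (5x²)·D = −5x⁴ − 30x³ + 40x². Remainder: −8x³ − 42x² + 104x − 41.
Step 6: lead(−8x³ − 42x² + 104x − 41) ÷ lead(D) = −8x³ ÷ −x² = 8x. Subtract (8x)·D = −8x³ − 48x² + 64x. Remainder: 6x² + 40x − 41.
Step 7: lead(6x² + 40x − 41) ÷ lead(D) = 6x² ÷ −x² = −6. Subtract (−6)·D = 6x² + 36x − 48. Remainder: 4x + 7.

Q = [-3, 2, -3, -4, 5, 8, -6]; R = [4, 7]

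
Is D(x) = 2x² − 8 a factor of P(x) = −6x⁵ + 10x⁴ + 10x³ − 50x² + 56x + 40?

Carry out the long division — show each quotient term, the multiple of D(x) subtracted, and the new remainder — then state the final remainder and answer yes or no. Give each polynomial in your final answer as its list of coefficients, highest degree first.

R = [0], so D(x) is a factor of P(x). yes

Step 1: lead(−6x⁵ + 10x⁴ + 10x³ − 50x² + 56x + 40) ÷ lead(D) = −6x⁵ ÷ 2x² = −3x³. Subtract (−3x³)·D = −6x⁵ + 24x³. Remainder: 10x⁴ − 14x³ − 50x² + 56x + 40.
Step 2: lead(10x⁴ − 14x³ − 50x² + 56x + 40) ÷ lead(D) = 10x⁴ ÷ 2x² = 5x². Subtract (5x²)·D = 10x⁴ − 40x². Remainder: −14x³ − 10x² + 56x + 40.
Step 3: lead(−14x³ − 10x² + 56x + 40) ÷ lead(D) = −14x³ ÷ 2x² = −7x. Subtract (−7x)·D = −14x³ + 56x. Remainder: −10x² + 40.
Step 4: lead(−10x² + 40) ÷ lead(D) = −10x² ÷ 2x² = −5. Subtract (−5)·D = −10x² + 40. Remainder: 0.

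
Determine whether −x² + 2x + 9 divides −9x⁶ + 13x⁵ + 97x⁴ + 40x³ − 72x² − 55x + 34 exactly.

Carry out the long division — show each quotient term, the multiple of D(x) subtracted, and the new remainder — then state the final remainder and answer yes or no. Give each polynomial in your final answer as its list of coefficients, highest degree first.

R = [-2], so D(x) is not a factor of P(x). no

Step 1: lead(−9x⁶ + 13x⁵ + 97x⁴ + 40x³ − 72x² − 55x + 34) ÷ lead(D) = −9x⁶ ÷ −x² = 9x⁴. Subtract (9x⁴)·D = −9x⁶ + 18x⁵ + 81x⁴. Remainder: −5x⁵ + 16x⁴ + 40x³ − 72x² − 55x + 34.
Step 2: lead(−5x⁵ + 16x⁴ + 40x³ − 72x² − 55x + 34) ÷ lead(D) = −5x⁵ ÷ −x² = 5x³. Subtract (5x³)·D = −5x⁵ + 10x⁴ + 45x³. Remainder: 6x⁴ − 5x³ − 72x² − 55x + 34.
Step 3: lead(6x⁴ − 5x³ − 72x² − 55x + 34) ÷ lead(D) = 6x⁴ ÷ −x² = −6x². Subtract (−6x²)·D = 6x⁴ − 12x³ − 54x². Remainder: 7x³ − 18x² − 55x + 34.
Step 4: lead(7x³ − 18x² − 55x + 34) ÷ lead(D) = 7x³ ÷ −x² = −7x. Subtract (−7x)·D = 7x³ − 14x² − 63x. Remainder: −4x² + 8x + 34.
Step 5: lead(−4x² + 8x + 34) ÷ lead(D) = −4x² ÷ −x² = 4. Subtract (4)·D = −4x² + 8x + 36. Remainder: −2.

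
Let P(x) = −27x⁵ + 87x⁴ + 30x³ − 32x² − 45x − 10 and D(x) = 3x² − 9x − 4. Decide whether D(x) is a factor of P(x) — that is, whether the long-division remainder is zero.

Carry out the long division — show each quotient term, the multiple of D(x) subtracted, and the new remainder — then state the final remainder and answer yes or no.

Step 1: lead(−27x⁵ + 87x⁴ + 30x³ − 32x² − 45x − 10) ÷ lead(D) = −27x⁵ ÷ 3x² = −9x³. Subtract (−9x³)·D = −27x⁵ + 81x⁴ + 36x³. Remainder: 6x⁴ − 6x³ − 32x² − 45x − 10.
Step 2: lead(6x⁴ − 6x³ − 32x² − 45x − 10) ÷ lead(D) = 6x⁴ ÷ 3x² = 2x². Subtract (2x²)·D = 6x⁴ − 18x³ − 8x². Remainder: 12x³ − 24x² − 45x − 10.
Step 3: lead(12x³ − 24x² − 45x − 10) ÷ lead(D) = 12x³ ÷ 3x² = 4x. Subtract (4x)·D = 12x³ − 36x² − 16x. Remainder: 12x² − 29x − 10.
Step 4: lead(12x² − 29x − 10) ÷ lead(D) = 12x² ÷ 3x² = 4. Subtract (4)·D = 12x² − 36x − 16. Remainder: 7x + 6.

R(x) = 7x + 6, so D(x) is not a factor of P(x). no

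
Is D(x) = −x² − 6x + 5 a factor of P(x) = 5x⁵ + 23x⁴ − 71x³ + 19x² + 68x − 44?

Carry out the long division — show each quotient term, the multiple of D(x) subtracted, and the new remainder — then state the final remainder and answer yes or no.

Step 1: lead(5x⁵ + 23x⁴ − 71x³ + 19x² + 68x − 44) ÷ lead(D) = 5x⁵ ÷ −x² = −5x³. Subtract (−5x³)·D = 5x⁵ + 30x⁴ − 25x³. Remainder: −7x⁴ − 46x³ + 19x² + 68x − 44.
Step 2: lead(−7x⁴ − 46x³ + 19x² + 68x − 44) ÷ lead(D) = −7x⁴ ÷ −x² = 7x². Subtract (7x²)·D = −7x⁴ − 42x³ + 35x². Remainder: −4x³ − 16x² + 68x − 44.
Step 3: lead(−4x³ − 16x² + 68x − 44) ÷ lead(D) = −4x³ ÷ −x² = 4x. Subtract (4x)·D = −4x³ − 24x² + 20x. Remainder: 8x² + 48x − 44.
Step 4: lead(8x² + 48x − 44) ÷ lead(D) = 8x² ÷ −x² = −8. Subtract (−8)·D = 8x² + 48x − 40. Remainder: −4.

R(x) = −4, so D(x) is not a factor of P(x). no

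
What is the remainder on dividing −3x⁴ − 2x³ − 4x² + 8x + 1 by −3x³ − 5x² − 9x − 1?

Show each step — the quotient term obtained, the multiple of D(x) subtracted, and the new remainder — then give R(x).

Step 1: lead(−3x⁴ − 2x³ − 4x² + 8x + 1) ÷ lead(D) = −3x⁴ ÷ −3x³ = x. Subtract (x)·D = −3x⁴ − 5x³ − 9x² − x. Remainder: 3x³ + 5x² + 9x + 1.
Step 2: lead(3x³ + 5x² + 9x + 1) ÷ lead(D) = 3x³ ÷ −3x³ = −1. Subtract (−1)·D = 3x³ + 5x² + 9x + 1. Remainder: 0.

R(x) = 0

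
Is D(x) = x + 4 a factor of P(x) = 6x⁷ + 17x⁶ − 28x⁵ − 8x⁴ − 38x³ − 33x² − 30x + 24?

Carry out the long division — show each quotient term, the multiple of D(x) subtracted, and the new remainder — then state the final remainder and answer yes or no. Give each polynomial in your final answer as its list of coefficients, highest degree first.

Step 1: lead(6x⁷ + 17x⁶ − 28x⁵ − 8x⁴ − 38x³ − 33x² − 30x + 24) ÷ lead(D) = 6x⁷ ÷ x = 6x⁶. Subtract (6x⁶)·D = 6x⁷ + 24x⁶. Remainder: −7x⁶ − 28x⁵ − 8x⁴ − 38x³ − 33x² − 30x + 24.
Step 2: lead(−7x⁶ − 28x⁵ − 8x⁴ − 38x³ − 33x² − 30x + 24) ÷ lead(D) = −7x⁶ ÷ x = −7x⁵. Subtract (−7x⁵)·D = −7x⁶ − 28x⁵. Remainder: −8x⁴ − 38x³ − 33x² − 30x + 24.
Step 3: lead(−8x⁴ − 38x³ − 33x² − 30x + 24) ÷ lead(D) = −8x⁴ ÷ x = −8x³. Subtract (−8x³)·D = −8x⁴ − 32x³. Remainder: −6x³ − 33x² − 30x + 24.
Step 4: lead(−6x³ − 33x² − 30x + 24) ÷ lead(D) = −6x³ ÷ x = −6x². Subtract (−6x²)·D = −6x³ − 24x². Remainder: −9x² − 30x + 24.
Step 5: lead(−9x² − 30x + 24) ÷ lead(D) = −9x² ÷ x = −9x. Subtract (−9x)·D = −9x² − 36x. Remainder: 6x + 24.
Step 6: lead(6x + 24) ÷ lead(D) = 6x ÷ x = 6. Subtract (6)·D = 6x + 24. Remainder: 0.

R = [0], so D(x) is a factor of P(x). yes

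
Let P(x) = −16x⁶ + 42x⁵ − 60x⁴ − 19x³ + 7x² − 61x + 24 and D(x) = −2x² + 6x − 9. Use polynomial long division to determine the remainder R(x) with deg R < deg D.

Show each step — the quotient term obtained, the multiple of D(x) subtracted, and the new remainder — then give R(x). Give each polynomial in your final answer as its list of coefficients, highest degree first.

R = [-4, 6]

Step 1: lead(−16x⁶ + 42x⁵ − 60x⁴ − 19x³ + 7x² − 61x + 24) ÷ lead(D) = −16x⁶ ÷ −2x² = 8x⁴. Subtract (8x⁴)·D = −16x⁶ + 48x⁵ − 72x⁴. Remainder: −6x⁵ + 12x⁴ − 19x³ + 7x² − 61x + 24.
Step 2: lead(−6x⁵ + 12x⁴ − 19x³ + 7x² − 61x + 24) ÷ lead(D) = −6x⁵ ÷ −2x² = 3x³. Subtract (3x³)·D = −6x⁵ + 18x⁴ − 27x³. Remainder: −6x⁴ + 8x³ + 7x² − 61x + 24.
Step 3: lead(−6x⁴ + 8x³ + 7x² − 61x + 24) ÷ lead(D) = −6x⁴ ÷ −2x² = 3x². Subtract (3x²)·D = −6x⁴ + 18x³ − 27x². Remainder: −10x³ + 34x² − 61x + 24.
Step 4: lead(−10x³ + 34x² − 61x + 24) ÷ lead(D) = −10x³ ÷ −2x² = 5x. Subtract (5x)·D = −10x³ + 30x² − 45x. Remainder: 4x² − 16x + 24.
Step 5: lead(4x² − 16x + 24) ÷ lead(D) = 4x² ÷ −2x² = −2. Subtract (−2)·D = 4x² − 12x + 18. Remainder: −4x + 6.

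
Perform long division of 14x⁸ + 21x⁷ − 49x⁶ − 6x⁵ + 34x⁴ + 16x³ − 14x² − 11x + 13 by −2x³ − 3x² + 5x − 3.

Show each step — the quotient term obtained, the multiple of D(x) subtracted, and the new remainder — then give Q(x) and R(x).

Step 1: lead(14x⁸ + 21x⁷ − 49x⁶ − 6x⁵ + 34x⁴ + 16x³ − 14x² − 11x + 13) ÷ lead(D) = 14x⁸ ÷ −2x³ = −7x⁵. Subtract (−7x⁵)·D = 14x⁸ + 21x⁷ − 35x⁶ + 21x⁵. Remainder: −14x⁶ − 27x⁵ + 34x⁴ + 16x³ − 14x² − 11x + 13.
Step 2: lead(−14x⁶ − 27x⁵ + 34x⁴ + 16x³ − 14x² − 11x + 13) ÷ lead(D) = −14x⁶ ÷ −2x³ = 7x³. Subtract (7x³)·D = −14x⁶ − 21x⁵ + 35x⁴ − 21x³. Remainder: −6x⁵ − x⁴ + 37x³ − 14x² − 11x + 13.
Step 3: lead(−6x⁵ − x⁴ + 37x³ − 14x² − 11x + 13) ÷ lead(D) = −6x⁵ ÷ −2x³ = 3x². Subtract (3x²)·D = −6x⁵ − 9x⁴ + 15x³ − 9x². Remainder: 8x⁴ + 22x³ − 5x² − 11x + 13.
Step 4: lead(8x⁴ + 22x³ − 5x² − 11x + 13) ÷ lead(D) = 8x⁴ ÷ −2x³ = −4x. Subtract (−4x)·D = 8x⁴ + 12x³ − 20x² + 12x. Remainder: 10x³ + 15x² − 23x + 13.
Step 5: lead(10x³ + 15x² − 23x + 13) ÷ lead(D) = 10x³ ÷ −2x³ = −5. Subtract (−5)·D = 10x³ + 15x² − 25x + 15. Remainder: 2x − 2.

Q(x) = −7x⁵ + 7x³ + 3x² − 4x − 5; R(x) = 2x − 2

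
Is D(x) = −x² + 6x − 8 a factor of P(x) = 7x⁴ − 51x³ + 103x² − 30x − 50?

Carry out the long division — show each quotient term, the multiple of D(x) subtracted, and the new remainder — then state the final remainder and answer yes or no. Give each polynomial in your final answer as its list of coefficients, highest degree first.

R = [6], so D(x) is not a factor of P(x). no

Step 1: lead(7x⁴ − 51x³ + 103x² − 30x − 50) ÷ lead(D) = 7x⁴ ÷ −x² = −7x². Subtract (−7x²)·D = 7x⁴ − 42x³ + 56x². Remainder: −9x³ + 47x² − 30x − 50.
Step 2: lead(−9x³ + 47x² − 30x − 50) ÷ lead(D) = −9x³ ÷ −x² = 9x. Subtract (9x)·D = −9x³ + 54x² − 72x. Remainder: −7x² + 42x − 50.
Step 3: lead(−7x² + 42x − 50) ÷ lead(D) = −7x² ÷ −x² = 7. Subtract (7)·D = −7x² + 42x − 56. Remainder: 6.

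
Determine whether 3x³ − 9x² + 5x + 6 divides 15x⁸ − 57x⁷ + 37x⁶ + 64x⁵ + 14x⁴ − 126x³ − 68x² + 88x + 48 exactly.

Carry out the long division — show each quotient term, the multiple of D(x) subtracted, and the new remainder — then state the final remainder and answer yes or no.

R(x) = 0, so D(x) is a factor of P(x). yes

Step 1: lead(15x⁸ − 57x⁷ + 37x⁶ + 64x⁵ + 14x⁴ − 126x³ − 68x² + 88x + 48) ÷ lead(D) = 15x⁸ ÷ 3x³ = 5x⁵. Subtract (5x⁵)·D = 15x⁸ − 45x⁷ + 25x⁶ + 30x⁵. Remainder: −12x⁷ + 12x⁶ + 34x⁵ + 14x⁴ − 126x³ − 68x² + 88x + 48.
Step 2: lead(−12x⁷ + 12x⁶ + 34x⁵ + 14x⁴ − 126x³ − 68x² + 88x + 48) ÷ lead(D) = −12x⁷ ÷ 3x³ = −4x⁴. Subtract (−4x⁴)·D = −12x⁷ + 36x⁶ − 20x⁵ − 24x⁴. Remainder: −24x⁶ + 54x⁵ + 38x⁴ − 126x³ − 68x² + 88x + 48.
Step 3: lead(−24x⁶ + 54x⁵ + 38x⁴ − 126x³ − 68x² + 88x + 48) ÷ lead(D) = −24x⁶ ÷ 3x³ = −8x³. Subtract (−8x³)·D = −24x⁶ + 72x⁵ − 40x⁴ − 48x³. Remainder: −18x⁵ + 78x⁴ − 78x³ − 68x² + 88x + 48.
Step 4: lead(−18x⁵ + 78x⁴ − 78x³ − 68x² + 88x + 48) ÷ lead(D) = −18x⁵ ÷ 3x³ = −6x². Subtract (−6x²)·D = −18x⁵ + 54x⁴ − 30x³ − 36x². Remainder: 24x⁴ − 48x³ − 32x² + 88x + 48.
Step 5: lead(24x⁴ − 48x³ − 32x² + 88x + 48) ÷ lead(D) = 24x⁴ ÷ 3x³ = 8x. Subtract (8x)·D = 24x⁴ − 72x³ + 40x² + 48x. Remainder: 24x³ − 72x² + 40x + 48.
Step 6: lead(24x³ − 72x² + 40x + 48) ÷ lead(D) = 24x³ ÷ 3x³ = 8. Subtract (8)·D = 24x³ − 72x² + 40x + 48. Remainder: 0.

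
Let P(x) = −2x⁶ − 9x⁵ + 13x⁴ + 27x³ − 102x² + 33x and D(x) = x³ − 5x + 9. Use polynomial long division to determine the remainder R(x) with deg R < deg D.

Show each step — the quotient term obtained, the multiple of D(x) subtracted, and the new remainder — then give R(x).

R(x) = −6x² + 6x

Step 1: lead(−2x⁶ − 9x⁵ + 13x⁴ + 27x³ − 102x² + 33x) ÷ lead(D) = −2x⁶ ÷ x³ = −2x³. Subtract (−2x³)·D = −2x⁶ + 10x⁴ − 18x³. Remainder: −9x⁵ + 3x⁴ + 45x³ − 102x² + 33x.
Step 2: lead(−9x⁵ + 3x⁴ + 45x³ − 102x² + 33x) ÷ lead(D) = −9x⁵ ÷ x³ = −9x². Subtract (−9x²)·D = −9x⁵ + 45x³ − 81x². Remainder: 3x⁴ − 21x² + 33x.
Step 3: lead(3x⁴ − 21x² + 33x) ÷ lead(D) = 3x⁴ ÷ x³ = 3x. Subtract (3x)·D = 3x⁴ − 15x² + 27x. Remainder: −6x² + 6x.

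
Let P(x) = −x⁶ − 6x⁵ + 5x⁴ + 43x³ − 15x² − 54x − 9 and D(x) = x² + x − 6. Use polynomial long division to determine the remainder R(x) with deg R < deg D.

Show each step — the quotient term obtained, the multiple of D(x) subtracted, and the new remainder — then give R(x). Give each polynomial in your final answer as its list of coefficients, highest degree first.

R = [-9]

Step 1: lead(−x⁶ − 6x⁵ + 5x⁴ + 43x³ − 15x² − 54x − 9) ÷ lead(D) = −x⁶ ÷ x² = −x⁴. Subtract (−x⁴)·D = −x⁶ − x⁵ + 6x⁴. Remainder: −5x⁵ − x⁴ + 43x³ − 15x² − 54x − 9.
Step 2: lead(−5x⁵ − x⁴ + 43x³ − 15x² − 54x − 9) ÷ lead(D) = −5x⁵ ÷ x² = −5x³. Subtract (−5x³)·D = −5x⁵ − 5x⁴ + 30x³. Remainder: 4x⁴ + 13x³ − 15x² − 54x − 9.
Step 3: lead(4x⁴ + 13x³ − 15x² − 54x − 9) ÷ lead(D) = 4x⁴ ÷ x² = 4x². Subtract (4x²)·D = 4x⁴ + 4x³ − 24x². Remainder: 9x³ + 9x² − 54x − 9.
Step 4: lead(9x³ + 9x² − 54x − 9) ÷ lead(D) = 9x³ ÷ x² = 9x. Subtract (9x)·D = 9x³ + 9x² − 54x. Remainder: −9.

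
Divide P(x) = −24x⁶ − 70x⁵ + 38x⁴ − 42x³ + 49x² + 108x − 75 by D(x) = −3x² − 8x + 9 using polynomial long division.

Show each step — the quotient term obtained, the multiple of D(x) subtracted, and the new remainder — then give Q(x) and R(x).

Q(x) = 8x⁴ + 2x³ + 6x² + 4x − 9; R(x) = 6

Step 1: lead(−24x⁶ − 70x⁵ + 38x⁴ − 42x³ + 49x² + 108x − 75) ÷ lead(D) = −24x⁶ ÷ −3x² = 8x⁴. Subtract (8x⁴)·D = −24x⁶ − 64x⁵ + 72x⁴. Remainder: −6x⁵ − 34x⁴ − 42x³ + 49x² + 108x − 75.
Step 2: lead(−6x⁵ − 34x⁴ − 42x³ + 49x² + 108x − 75) ÷ lead(D) = −6x⁵ ÷ −3x² = 2x³. Subtract (2x³)·D = −6x⁵ − 16x⁴ + 18x³. Remainder: −18x⁴ − 60x³ + 49x² + 108x − 75.
Step 3: lead(−18x⁴ − 60x³ + 49x² + 108x − 75) ÷ lead(D) = −18x⁴ ÷ −3x² = 6x². Subtract (6x²)·D = −18x⁴ − 48x³ + 54x². Remainder: −12x³ − 5x² + 108x − 75.
Step 4: lead(−12x³ − 5x² + 108x − 75) ÷ lead(D) = −12x³ ÷ −3x² = 4x. Subtract (4x)·D = −12x³ − 32x² + 36x. Remainder: 27x² + 72x − 75.
Step 5: lead(27x² + 72x − 75) ÷ lead(D) = 27x² ÷ −3x² = −9. Subtract (−9)·D = 27x² + 72x − 81. Remainder: 6.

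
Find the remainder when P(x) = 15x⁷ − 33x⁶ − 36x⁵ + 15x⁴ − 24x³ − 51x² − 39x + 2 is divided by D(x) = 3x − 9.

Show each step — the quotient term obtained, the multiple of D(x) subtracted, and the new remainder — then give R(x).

R(x) = −7

Step 1: lead(15x⁷ − 33x⁶ − 36x⁵ + 15x⁴ − 24x³ − 51x² − 39x + 2) ÷ lead(D) = 15x⁷ ÷ 3x = 5x⁶. Subtract (5x⁶)·D = 15x⁷ − 45x⁶. Remainder: 12x⁶ − 36x⁵ + 15x⁴ − 24x³ − 51x² − 39x + 2.
Step 2: lead(12x⁶ − 36x⁵ + 15x⁴ − 24x³ − 51x² − 39x + 2) ÷ lead(D) = 12x⁶ ÷ 3x = 4x⁵. Subtract (4x⁵)·D = 12x⁶ − 36x⁵. Remainder: 15x⁴ − 24x³ − 51x² − 39x + 2.
Step 3: lead(15x⁴ − 24x³ − 51x² − 39x + 2) ÷ lead(D) = 15x⁴ ÷ 3x = 5x³. Subtract (5x³)·D = 15x⁴ − 45x³. Remainder: 21x³ − 51x² − 39x + 2.
Step 4: lead(21x³ − 51x² − 39x + 2) ÷ lead(D) = 21x³ ÷ 3x = 7x². Subtract (7x²)·D = 21x³ − 63x². Remainder: 12x² − 39x + 2.
Step 5: lead(12x² − 39x + 2) ÷ lead(D) = 12x² ÷ 3x = 4x. Subtract (4x)·D = 12x² − 36x. Remainder: −3x + 2.
Step 6: lead(−3x + 2) ÷ lead(D) = −3x ÷ 3x = −1. Subtract (−1)·D = −3x + 9. Remainder: −7.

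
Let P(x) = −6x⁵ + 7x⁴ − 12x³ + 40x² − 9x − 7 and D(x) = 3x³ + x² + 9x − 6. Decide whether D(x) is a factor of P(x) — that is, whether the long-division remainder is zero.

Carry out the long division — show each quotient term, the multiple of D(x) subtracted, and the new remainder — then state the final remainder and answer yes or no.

Step 1: lead(−6x⁵ + 7x⁴ − 12x³ + 40x² − 9x − 7) ÷ lead(D) = −6x⁵ ÷ 3x³ = −2x². Subtract (−2x²)·D = −6x⁵ − 2x⁴ − 18x³ + 12x². Remainder: 9x⁴ + 6x³ + 28x² − 9x − 7.
Step 2: lead(9x⁴ + 6x³ + 28x² − 9x − 7) ÷ lead(D) = 9x⁴ ÷ 3x³ = 3x. Subtract (3x)·D = 9x⁴ + 3x³ + 27x² − 18x. Remainder: 3x³ + x² + 9x − 7.
Step 3: lead(3x³ + x² + 9x − 7) ÷ lead(D) = 3x³ ÷ 3x³ = 1. Subtract (1)·D = 3x³ + x² + 9x − 6. Remainder: −1.

R(x) = −1, so D(x) is not a factor of P(x). no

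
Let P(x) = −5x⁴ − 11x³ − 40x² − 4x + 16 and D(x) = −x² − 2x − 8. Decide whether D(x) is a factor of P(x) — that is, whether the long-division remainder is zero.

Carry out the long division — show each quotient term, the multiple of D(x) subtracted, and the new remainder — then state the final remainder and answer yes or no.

R(x) = 0, so D(x) is a factor of P(x). yes

Step 1: lead(−5x⁴ − 11x³ − 40x² − 4x + 16) ÷ lead(D) = −5x⁴ ÷ −x² = 5x². Subtract (5x²)·D = −5x⁴ − 10x³ − 40x². Remainder: −x³ − 4x + 16.
Step 2: lead(−x³ − 4x + 16) ÷ lead(D) = −x³ ÷ −x² = x. Subtract (x)·D = −x³ − 2x² − 8x. Remainder: 2x² + 4x + 16.
Step 3: lead(2x² + 4x + 16) ÷ lead(D) = 2x² ÷ −x² = −2. Subtract (−2)·D = 2x² + 4x + 16. Remainder: 0.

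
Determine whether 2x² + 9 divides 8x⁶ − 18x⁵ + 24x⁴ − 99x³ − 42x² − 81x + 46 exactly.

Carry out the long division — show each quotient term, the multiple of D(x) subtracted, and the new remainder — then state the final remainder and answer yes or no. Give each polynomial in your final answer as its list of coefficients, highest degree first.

R = [-8], so D(x) is not a factor of P(x). no

Step 1: lead(8x⁶ − 18x⁵ + 24x⁴ − 99x³ − 42x² − 81x + 46) ÷ lead(D) = 8x⁶ ÷ 2x² = 4x⁴. Subtract (4x⁴)·D = 8x⁶ + 36x⁴. Remainder: −18x⁵ − 12x⁴ − 99x³ − 42x² − 81x + 46.
Step 2: lead(−18x⁵ − 12x⁴ − 99x³ − 42x² − 81x + 46) ÷ lead(D) = −18x⁵ ÷ 2x² = −9x³. Subtract (−9x³)·D = −18x⁵ − 81x³. Remainder: −12x⁴ − 18x³ − 42x² − 81x + 46.
Step 3: lead(−12x⁴ − 18x³ − 42x² − 81x + 46) ÷ lead(D) = −12x⁴ ÷ 2x² = −6x². Subtract (−6x²)·D = −12x⁴ − 54x². Remainder: −18x³ + 12x² − 81x + 46.
Step 4: lead(−18x³ + 12x² − 81x + 46) ÷ lead(D) = −18x³ ÷ 2x² = −9x. Subtract (−9x)·D = −18x³ − 81x. Remainder: 12x² + 46.
Step 5: lead(12x² + 46) ÷ lead(D) = 12x² ÷ 2x² = 6. Subtract (6)·D = 12x² + 54. Remainder: −8.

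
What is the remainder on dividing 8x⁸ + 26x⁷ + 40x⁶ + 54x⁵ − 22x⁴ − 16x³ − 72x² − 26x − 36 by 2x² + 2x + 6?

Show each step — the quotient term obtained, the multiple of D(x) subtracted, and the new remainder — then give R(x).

R(x) = 6

Step 1: lead(8x⁸ + 26x⁷ + 40x⁶ + 54x⁵ − 22x⁴ − 16x³ − 72x² − 26x − 36) ÷ lead(D) = 8x⁸ ÷ 2x² = 4x⁶. Subtract (4x⁶)·D = 8x⁸ + 8x⁷ + 24x⁶. Remainder: 18x⁷ + 16x⁶ + 54x⁵ − 22x⁴ − 16x³ − 72x² − 26x − 36.
Step 2: lead(18x⁷ + 16x⁶ + 54x⁵ − 22x⁴ − 16x³ − 72x² − 26x − 36) ÷ lead(D) = 18x⁷ ÷ 2x² = 9x⁵. Subtract (9x⁵)·D = 18x⁷ + 18x⁶ + 54x⁵. Remainder: −2x⁶ − 22x⁴ − 16x³ − 72x² − 26x − 36.
Step 3: lead(−2x⁶ − 22x⁴ − 16x³ − 72x² − 26x − 36) ÷ lead(D) = −2x⁶ ÷ 2x² = −x⁴. Subtract (−x⁴)·D = −2x⁶ − 2x⁵ − 6x⁴. Remainder: 2x⁵ − 16x⁴ − 16x³ − 72x² − 26x − 36.
Step 4: lead(2x⁵ − 16x⁴ − 16x³ − 72x² − 26x − 36) ÷ lead(D) = 2x⁵ ÷ 2x² = x³. Subtract (x³)·D = 2x⁵ + 2x⁴ + 6x³. Remainder: −18x⁴ − 22x³ − 72x² − 26x − 36.
Step 5: lead(−18x⁴ − 22x³ − 72x² − 26x − 36) ÷ lead(D) = −18x⁴ ÷ 2x² = −9x². Subtract (−9x²)·D = −18x⁴ − 18x³ − 54x². Remainder: −4x³ − 18x² − 26x − 36.
Step 6: lead(−4x³ − 18x² − 26x − 36) ÷ lead(D) = −4x³ ÷ 2x² = −2x. Subtract (−2x)·D = −4x³ − 4x² − 12x. Remainder: −14x² − 14x − 36.
Step 7: lead(−14x² − 14x − 36) ÷ lead(D) = −14x² ÷ 2x² = −7. Subtract (−7)·D = −14x² − 14x − 42. Remainder: 6.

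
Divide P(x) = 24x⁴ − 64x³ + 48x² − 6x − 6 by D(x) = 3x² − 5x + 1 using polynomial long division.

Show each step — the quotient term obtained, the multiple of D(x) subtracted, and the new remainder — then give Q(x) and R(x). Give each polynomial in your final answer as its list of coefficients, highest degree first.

Step 1: lead(24x⁴ − 64x³ + 48x² − 6x − 6) ÷ lead(D) = 24x⁴ ÷ 3x² = 8x². Subtract (8x²)·D = 24x⁴ − 40x³ + 8x². Remainder: −24x³ + 40x² − 6x − 6.
Step 2: lead(−24x³ + 40x² − 6x − 6) ÷ lead(D) = −24x³ ÷ 3x² = −8x. Subtract (−8x)·D = −24x³ + 40x² − 8x. Remainder: 2x − 6.

Q = [8, -8, 0]; R = [2, -6]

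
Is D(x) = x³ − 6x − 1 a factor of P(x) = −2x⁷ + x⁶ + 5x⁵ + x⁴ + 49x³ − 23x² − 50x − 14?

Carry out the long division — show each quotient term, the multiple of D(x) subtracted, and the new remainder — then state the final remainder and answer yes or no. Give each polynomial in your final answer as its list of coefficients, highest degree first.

R = [3, -6], so D(x) is not a factor of P(x). no

Step 1: lead(−2x⁷ + x⁶ + 5x⁵ + x⁴ + 49x³ − 23x² − 50x − 14) ÷ lead(D) = −2x⁷ ÷ x³ = −2x⁴. Subtract (−2x⁴)·D = −2x⁷ + 12x⁵ + 2x⁴. Remainder: x⁶ − 7x⁵ − x⁴ + 49x³ − 23x² − 50x − 14.
Step 2: lead(x⁶ − 7x⁵ − x⁴ + 49x³ − 23x² − 50x − 14) ÷ lead(D) = x⁶ ÷ x³ = x³. Subtract (x³)·D = x⁶ − 6x⁴ − x³. Remainder: −7x⁵ + 5x⁴ + 50x³ − 23x² − 50x − 14.
Step 3: lead(−7x⁵ + 5x⁴ + 50x³ − 23x² − 50x − 14) ÷ lead(D) = −7x⁵ ÷ x³ = −7x². Subtract (−7x²)·D = −7x⁵ + 42x³ + 7x². Remainder: 5x⁴ + 8x³ − 30x² − 50x − 14.
Step 4: lead(5x⁴ + 8x³ − 30x² − 50x − 14) ÷ lead(D) = 5x⁴ ÷ x³ = 5x. Subtract (5x)·D = 5x⁴ − 30x² − 5x. Remainder: 8x³ − 45x − 14.
Step 5: lead(8x³ − 45x − 14) ÷ lead(D) = 8x³ ÷ x³ = 8. Subtract (8)·D = 8x³ − 48x − 8. Remainder: 3x − 6.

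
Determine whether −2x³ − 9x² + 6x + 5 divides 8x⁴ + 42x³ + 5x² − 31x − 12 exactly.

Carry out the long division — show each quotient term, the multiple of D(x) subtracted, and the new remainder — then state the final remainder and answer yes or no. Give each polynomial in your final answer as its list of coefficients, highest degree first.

Step 1: lead(8x⁴ + 42x³ + 5x² − 31x − 12) ÷ lead(D) = 8x⁴ ÷ −2x³ = −4x. Subtract (−4x)·D = 8x⁴ + 36x³ − 24x² − 20x. Remainder: 6x³ + 29x² − 11x − 12.
Step 2: lead(6x³ + 29x² − 11x − 12) ÷ lead(D) = 6x³ ÷ −2x³ = −3. Subtract (−3)·D = 6x³ + 27x² − 18x − 15. Remainder: 2x² + 7x + 3.

R = [2, 7, 3], so D(x) is not a factor of P(x). no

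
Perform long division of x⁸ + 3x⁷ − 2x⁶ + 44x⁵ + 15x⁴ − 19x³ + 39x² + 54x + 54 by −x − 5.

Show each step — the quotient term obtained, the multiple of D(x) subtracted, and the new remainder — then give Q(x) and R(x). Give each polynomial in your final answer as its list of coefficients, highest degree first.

Q = [-1, 2, -8, -4, 5, -6, -9, -9]; R = [9]

Step 1: lead(x⁸ + 3x⁷ − 2x⁶ + 44x⁵ + 15x⁴ − 19x³ + 39x² + 54x + 54) ÷ lead(D) = x⁸ ÷ −x = −x⁷. Subtract (−x⁷)·D = x⁸ + 5x⁷. Remainder: −2x⁷ − 2x⁶ + 44x⁵ + 15x⁴ − 19x³ + 39x² + 54x + 54.
Step 2: lead(−2x⁷ − 2x⁶ + 44x⁵ + 15x⁴ − 19x³ + 39x² + 54x + 54) ÷ lead(D) = −2x⁷ ÷ −x = 2x⁶. Subtract (2x⁶)·D = −2x⁷ − 10x⁶. Remainder: 8x⁶ + 44x⁵ + 15x⁴ − 19x³ + 39x² + 54x + 54.
Step 3: lead(8x⁶ + 44x⁵ + 15x⁴ − 19x³ + 39x² + 54x + 54) ÷ lead(D) = 8x⁶ ÷ −x = −8x⁵. Subtract (−8x⁵)·D = 8x⁶ + 40x⁵. Remainder: 4x⁵ + 15x⁴ − 19x³ + 39x² + 54x + 54.
Step 4: lead(4x⁵ + 15x⁴ − 19x³ + 39x² + 54x + 54) ÷ lead(D) = 4x⁵ ÷ −x = −4x⁴. Subtract (−4x⁴)·D = 4x⁵ + 20x⁴. Remainder: −5x⁴ − 19x³ + 39x² + 54x + 54.
Step 5: lead(−5x⁴ − 19x³ + 39x² + 54x + 54) ÷ lead(D) = −5x⁴ ÷ −x = 5x³. Subtract (5x³)·D = −5x⁴ − 25x³. Remainder: 6x³ + 39x² + 54x + 54.
Step 6: lead(6x³ + 39x² + 54x + 54) ÷ lead(D) = 6x³ ÷ −x = −6x². Subtract (−6x²)·D = 6x³ + 30x². Remainder: 9x² + 54x + 54.
Step 7: lead(9x² + 54x + 54) ÷ lead(D) = 9x² ÷ −x = −9x. Subtract (−9x)·D = 9x² + 45x. Remainder: 9x + 54.
Step 8: lead(9x + 54) ÷ lead(D) = 9x ÷ −x = −9. Subtract (−9)·D = 9x + 45. Remainder: 9.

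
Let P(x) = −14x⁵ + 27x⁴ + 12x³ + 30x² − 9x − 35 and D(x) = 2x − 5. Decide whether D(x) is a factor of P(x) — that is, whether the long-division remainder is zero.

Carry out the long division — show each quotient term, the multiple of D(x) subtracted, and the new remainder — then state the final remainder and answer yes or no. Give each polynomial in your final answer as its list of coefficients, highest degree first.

Step 1: lead(−14x⁵ + 27x⁴ + 12x³ + 30x² − 9x − 35) ÷ lead(D) = −14x⁵ ÷ 2x = −7x⁴. Subtract (−7x⁴)·D = −14x⁵ + 35x⁴. Remainder: −8x⁴ + 12x³ + 30x² − 9x − 35.
Step 2: lead(−8x⁴ + 12x³ + 30x² − 9x − 35) ÷ lead(D) = −8x⁴ ÷ 2x = −4x³. Subtract (−4x³)·D = −8x⁴ + 20x³. Remainder: −8x³ + 30x² − 9x − 35.
Step 3: lead(−8x³ + 30x² − 9x − 35) ÷ lead(D) = −8x³ ÷ 2x = −4x². Subtract (−4x²)·D = −8x³ + 20x². Remainder: 10x² − 9x − 35.
Step 4: lead(10x² − 9x − 35) ÷ lead(D) = 10x² ÷ 2x = 5x. Subtract (5x)·D = 10x² − 25x. Remainder: 16x − 35.
Step 5: lead(16x − 35) ÷ lead(D) = 16x ÷ 2x = 8. Subtract (8)·D = 16x − 40. Remainder: 5.

R = [5], so D(x) is not a factor of P(x). no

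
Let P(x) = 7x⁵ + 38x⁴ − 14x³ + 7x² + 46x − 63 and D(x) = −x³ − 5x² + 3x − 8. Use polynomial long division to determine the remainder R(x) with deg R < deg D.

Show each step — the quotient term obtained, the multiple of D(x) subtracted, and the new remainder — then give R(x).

Step 1: lead(7x⁵ + 38x⁴ − 14x³ + 7x² + 46x − 63) ÷ lead(D) = 7x⁵ ÷ −x³ = −7x². Subtract (−7x²)·D = 7x⁵ + 35x⁴ − 21x³ + 56x². Remainder: 3x⁴ + 7x³ − 49x² + 46x − 63.
Step 2: lead(3x⁴ + 7x³ − 49x² + 46x − 63) ÷ lead(D) = 3x⁴ ÷ −x³ = −3x. Subtract (−3x)·D = 3x⁴ + 15x³ − 9x² + 24x. Remainder: −8x³ − 40x² + 22x − 63.
Step 3: lead(−8x³ − 40x² + 22x − 63) ÷ lead(D) = −8x³ ÷ −x³ = 8. Subtract (8)·D = −8x³ − 40x² + 24x − 64. Remainder: −2x + 1.

R(x) = −2x + 1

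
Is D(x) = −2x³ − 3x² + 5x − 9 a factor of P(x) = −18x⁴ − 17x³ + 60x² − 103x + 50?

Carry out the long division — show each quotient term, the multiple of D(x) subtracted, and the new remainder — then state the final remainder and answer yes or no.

R(x) = 3x + 5, so D(x) is not a factor of P(x). no

Step 1: lead(−18x⁴ − 17x³ + 60x² − 103x + 50) ÷ lead(D) = −18x⁴ ÷ −2x³ = 9x. Subtract (9x)·D = −18x⁴ − 27x³ + 45x² − 81x. Remainder: 10x³ + 15x² − 22x + 50.
Step 2: lead(10x³ + 15x² − 22x + 50) ÷ lead(D) = 10x³ ÷ −2x³ = −5. Subtract (−5)·D = 10x³ + 15x² − 25x + 45. Remainder: 3x + 5.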